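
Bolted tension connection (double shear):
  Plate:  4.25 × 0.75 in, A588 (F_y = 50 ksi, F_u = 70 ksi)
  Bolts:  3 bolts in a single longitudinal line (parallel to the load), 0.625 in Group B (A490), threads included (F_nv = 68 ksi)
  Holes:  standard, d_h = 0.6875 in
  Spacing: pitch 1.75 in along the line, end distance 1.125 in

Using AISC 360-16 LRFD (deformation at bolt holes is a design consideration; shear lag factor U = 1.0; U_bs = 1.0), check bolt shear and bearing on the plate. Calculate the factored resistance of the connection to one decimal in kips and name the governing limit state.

Bolt shear: A_b = π(0.625)²/4 = 0.3068 in². φR_n = 0.75 × 68 × 0.3068 × 3 × 2 = 93.9 kips.
Bearing (0.75 in plate, F_u = 70 ksi): end bolts L_c = 1.125 − 0.6875/2 = 0.78125, R_n = min(1.2×0.78125×0.75×70, 2.4×0.625×0.75×70) = 49.219 kips/bolt; interior L_c = 1.75 − 0.6875 = 1.0625, R_n = 66.938 kips/bolt. φR_n = 0.75 × (1×49.219 + 2×66.938) = 137.3 kips.
Governing: min(93.9, 137.3) = 93.9 kips → bolt shear.

93.9 kips (bolt shear governs)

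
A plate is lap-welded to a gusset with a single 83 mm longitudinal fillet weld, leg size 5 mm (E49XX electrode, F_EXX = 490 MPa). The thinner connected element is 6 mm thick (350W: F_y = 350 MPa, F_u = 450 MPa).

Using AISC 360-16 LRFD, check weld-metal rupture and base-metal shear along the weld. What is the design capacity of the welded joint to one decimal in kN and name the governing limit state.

64.7 kN (weld metal governs)

Weld metal: throat = 0.707×5 = 3.535 mm, L = 83 mm. φR_n = 0.75 × 0.6 × 490 × 3.535 × 83 = 64.7 kN.
Base metal shear (6 mm plate): yield φR_n = 1.0×0.6×350×6×83 = 104.6 kN; rupture φR_n = 0.75×0.6×450×6×83 = 100.8 kN; take 100.8 kN (rupture).
Governing: min(64.7, 100.8) = 64.7 kN → weld metal.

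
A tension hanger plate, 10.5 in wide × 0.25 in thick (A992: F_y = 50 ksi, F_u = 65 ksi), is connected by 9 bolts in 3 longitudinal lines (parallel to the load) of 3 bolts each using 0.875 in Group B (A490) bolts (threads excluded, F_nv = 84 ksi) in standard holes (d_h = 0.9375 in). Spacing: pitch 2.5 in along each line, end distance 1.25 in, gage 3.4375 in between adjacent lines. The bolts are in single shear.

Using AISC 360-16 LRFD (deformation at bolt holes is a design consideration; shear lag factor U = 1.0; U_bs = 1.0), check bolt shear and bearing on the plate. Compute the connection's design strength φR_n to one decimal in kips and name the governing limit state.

171.4 kips (bearing governs)

Bolt shear: A_b = π(0.875)²/4 = 0.60132 in². φR_n = 0.75 × 84 × 0.60132 × 9 × 1 = 340.9 kips.
Bearing (0.25 in plate, F_u = 65 ksi): end bolts L_c = 1.25 − 0.9375/2 = 0.78125, R_n = min(1.2×0.78125×0.25×65, 2.4×0.875×0.25×65) = 15.234 kips/bolt; interior L_c = 2.5 − 0.9375 = 1.5625, R_n = 30.469 kips/bolt. φR_n = 0.75 × (3×15.234 + 6×30.469) = 171.4 kips.
Governing: min(340.9, 171.4) = 171.4 kips → bearing.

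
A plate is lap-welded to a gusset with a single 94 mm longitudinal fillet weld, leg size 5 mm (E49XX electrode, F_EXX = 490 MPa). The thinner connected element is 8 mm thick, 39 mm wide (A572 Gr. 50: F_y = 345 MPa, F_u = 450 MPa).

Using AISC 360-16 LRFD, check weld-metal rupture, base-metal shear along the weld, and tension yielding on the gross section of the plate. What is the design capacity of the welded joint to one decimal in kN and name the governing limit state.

73.3 kN (weld metal governs)

Weld metal: throat = 0.707×5 = 3.535 mm, L = 94 mm. φR_n = 0.75 × 0.6 × 490 × 3.535 × 94 = 73.3 kN.
Base metal shear (8 mm plate): yield φR_n = 1.0×0.6×345×8×94 = 155.7 kN; rupture φR_n = 0.75×0.6×450×8×94 = 152.3 kN; take 152.3 kN (rupture).
Tension yield (gross): A_g = 39×8 = 312 mm². φR_n = 0.90 × 345 × 312 = 96.9 kN.
Governing: min(73.3, 152.3, 96.9) = 73.3 kN → weld metal.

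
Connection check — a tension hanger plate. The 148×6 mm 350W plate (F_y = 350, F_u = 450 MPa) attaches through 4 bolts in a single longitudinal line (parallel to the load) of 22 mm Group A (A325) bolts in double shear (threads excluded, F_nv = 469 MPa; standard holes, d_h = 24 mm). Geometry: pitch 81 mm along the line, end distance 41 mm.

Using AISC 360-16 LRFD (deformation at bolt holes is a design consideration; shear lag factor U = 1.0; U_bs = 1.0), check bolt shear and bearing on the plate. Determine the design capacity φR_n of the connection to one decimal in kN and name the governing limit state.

391.2 kN (bearing governs)

Bolt shear: A_b = π(22)²/4 = 380.13 mm². φR_n = 0.75 × 469 × 380.13 × 4 × 2 = 1069.7 kN.
Bearing (6 mm plate, F_u = 450 MPa): end bolts L_c = 41 − 24/2 = 29, R_n = min(1.2×29×6×450, 2.4×22×6×450) = 93.96 kN/bolt; interior L_c = 81 − 24 = 57, R_n = 142.56 kN/bolt. φR_n = 0.75 × (1×93.96 + 3×142.56) = 391.2 kN.
Governing: min(1069.7, 391.2) = 391.2 kN → bearing.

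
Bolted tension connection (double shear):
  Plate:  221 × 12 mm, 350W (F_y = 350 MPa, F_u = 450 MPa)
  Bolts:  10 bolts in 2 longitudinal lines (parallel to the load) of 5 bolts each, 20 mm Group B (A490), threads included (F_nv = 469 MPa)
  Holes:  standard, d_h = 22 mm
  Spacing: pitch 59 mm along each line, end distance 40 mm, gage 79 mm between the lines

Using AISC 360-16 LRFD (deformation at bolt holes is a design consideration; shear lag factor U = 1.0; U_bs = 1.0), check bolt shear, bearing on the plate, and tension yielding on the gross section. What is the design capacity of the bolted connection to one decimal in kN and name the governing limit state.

835.4 kN (gross-section yield governs)

Bolt shear: A_b = π(20)²/4 = 314.16 mm². φR_n = 0.75 × 469 × 314.16 × 10 × 2 = 2210.1 kN.
Bearing (12 mm plate, F_u = 450 MPa): end bolts L_c = 40 − 22/2 = 29, R_n = min(1.2×29×12×450, 2.4×20×12×450) = 187.92 kN/bolt; interior L_c = 59 − 22 = 37, R_n = 239.76 kN/bolt. φR_n = 0.75 × (2×187.92 + 8×239.76) = 1720.4 kN.
Tension yield (gross): A_g = 221×12 = 2652 mm². φR_n = 0.90 × 350 × 2652 = 835.4 kN.
Governing: min(2210.1, 1720.4, 835.4) = 835.4 kN → gross-section yield.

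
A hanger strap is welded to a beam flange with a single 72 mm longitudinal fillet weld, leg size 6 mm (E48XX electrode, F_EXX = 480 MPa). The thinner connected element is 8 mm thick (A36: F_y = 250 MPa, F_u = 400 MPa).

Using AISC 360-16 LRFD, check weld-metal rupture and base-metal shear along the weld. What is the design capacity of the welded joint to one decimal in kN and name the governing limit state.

66.0 kN (weld metal governs)

Weld metal: throat = 0.707×6 = 4.242 mm, L = 72 mm. φR_n = 0.75 × 0.6 × 480 × 4.242 × 72 = 66.0 kN.
Base metal shear (8 mm plate): yield φR_n = 1.0×0.6×250×8×72 = 86.4 kN; rupture φR_n = 0.75×0.6×400×8×72 = 103.7 kN; take 86.4 kN (yield).
Governing: min(66.0, 86.4) = 66.0 kN → weld metal.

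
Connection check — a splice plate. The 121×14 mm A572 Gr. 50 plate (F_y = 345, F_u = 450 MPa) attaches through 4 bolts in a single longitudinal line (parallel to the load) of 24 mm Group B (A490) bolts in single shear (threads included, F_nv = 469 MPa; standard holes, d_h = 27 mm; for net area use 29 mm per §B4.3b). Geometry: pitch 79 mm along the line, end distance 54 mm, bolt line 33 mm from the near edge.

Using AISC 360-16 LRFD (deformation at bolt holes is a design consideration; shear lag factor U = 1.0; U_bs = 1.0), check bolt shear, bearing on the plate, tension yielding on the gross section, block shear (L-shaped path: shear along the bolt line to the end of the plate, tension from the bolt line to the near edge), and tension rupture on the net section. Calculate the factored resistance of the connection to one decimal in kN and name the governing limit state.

434.7 kN (net-section rupture governs)

Bolt shear: A_b = π(24)²/4 = 452.39 mm². φR_n = 0.75 × 469 × 452.39 × 4 × 1 = 636.5 kN.
Bearing (14 mm plate, F_u = 450 MPa): end bolts L_c = 54 − 27/2 = 40.5, R_n = min(1.2×40.5×14×450, 2.4×24×14×450) = 306.18 kN/bolt; interior L_c = 79 − 27 = 52, R_n = 362.88 kN/bolt. φR_n = 0.75 × (1×306.18 + 3×362.88) = 1046.1 kN.
Tension yield (gross): A_g = 121×14 = 1694 mm². φR_n = 0.90 × 345 × 1694 = 526.0 kN.
Block shear: shear path 1×[54+3×79] = 1×291 mm, A_gv = 4074, A_nv = 1×(291 − 3.5×29)×14 = 2653 mm²; tension to near edge: (33 − 0.5×29)×14 = 259 mm². R_n = min(0.6×450×2653, 0.6×345×4074) + 1.0×450×259 = min(716.31, 843.32) + 116.55 = 832.86 kN. φR_n = 0.75 × 832.86 = 624.6 kN.
Tension rupture (net): A_n = (121 − 1×29)×14 = 1288 mm² (U = 1.0, A_e = A_n). φR_n = 0.75 × 450 × 1288 = 434.7 kN.
Governing: min(636.5, 1046.1, 526.0, 624.6, 434.7) = 434.7 kN → net-section rupture.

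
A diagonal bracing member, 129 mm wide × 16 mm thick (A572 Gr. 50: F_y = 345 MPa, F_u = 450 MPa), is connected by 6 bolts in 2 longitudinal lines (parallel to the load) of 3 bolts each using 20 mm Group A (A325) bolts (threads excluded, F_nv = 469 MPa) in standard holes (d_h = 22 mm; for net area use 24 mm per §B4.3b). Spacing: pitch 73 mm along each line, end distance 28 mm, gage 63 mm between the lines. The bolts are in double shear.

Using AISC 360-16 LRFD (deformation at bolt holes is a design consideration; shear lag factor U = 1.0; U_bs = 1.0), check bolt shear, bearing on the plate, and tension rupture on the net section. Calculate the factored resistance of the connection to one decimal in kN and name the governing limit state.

Bolt shear: A_b = π(20)²/4 = 314.16 mm². φR_n = 0.75 × 469 × 314.16 × 6 × 2 = 1326.1 kN.
Bearing (16 mm plate, F_u = 450 MPa): end bolts L_c = 28 − 22/2 = 17, R_n = min(1.2×17×16×450, 2.4×20×16×450) = 146.88 kN/bolt; interior L_c = 73 − 22 = 51, R_n = 345.6 kN/bolt. φR_n = 0.75 × (2×146.88 + 4×345.6) = 1257.1 kN.
Tension rupture (net): A_n = (129 − 2×24)×16 = 1296 mm² (U = 1.0, A_e = A_n). φR_n = 0.75 × 450 × 1296 = 437.4 kN.
Governing: min(1326.1, 1257.1, 437.4) = 437.4 kN → net-section rupture.

437.4 kN (net-section rupture governs)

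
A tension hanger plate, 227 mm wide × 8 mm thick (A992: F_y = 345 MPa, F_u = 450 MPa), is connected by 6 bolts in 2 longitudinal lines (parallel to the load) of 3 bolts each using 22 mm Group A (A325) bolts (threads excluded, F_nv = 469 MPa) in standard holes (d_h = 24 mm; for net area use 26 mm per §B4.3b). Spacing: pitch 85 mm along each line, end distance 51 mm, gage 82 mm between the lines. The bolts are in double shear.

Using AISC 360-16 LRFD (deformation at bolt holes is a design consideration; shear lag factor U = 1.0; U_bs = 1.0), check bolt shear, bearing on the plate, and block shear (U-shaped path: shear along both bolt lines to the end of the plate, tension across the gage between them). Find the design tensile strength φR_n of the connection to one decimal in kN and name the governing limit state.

656.6 kN (block shear governs)

Bolt shear: A_b = π(22)²/4 = 380.13 mm². φR_n = 0.75 × 469 × 380.13 × 6 × 2 = 1604.5 kN.
Bearing (8 mm plate, F_u = 450 MPa): end bolts L_c = 51 − 24/2 = 39, R_n = min(1.2×39×8×450, 2.4×22×8×450) = 168.48 kN/bolt; interior L_c = 85 − 24 = 61, R_n = 190.08 kN/bolt. φR_n = 0.75 × (2×168.48 + 4×190.08) = 823.0 kN.
Block shear: shear path 2×[51+2×85] = 2×221 mm, A_gv = 3536, A_nv = 2×(221 − 2.5×26)×8 = 2496 mm²; tension across gage: (82 − 1×26)×8 = 448 mm². R_n = min(0.6×450×2496, 0.6×345×3536) + 1.0×450×448 = min(673.92, 731.95) + 201.6 = 875.52 kN. φR_n = 0.75 × 875.52 = 656.6 kN.
Governing: min(1604.5, 823.0, 656.6) = 656.6 kN → block shear.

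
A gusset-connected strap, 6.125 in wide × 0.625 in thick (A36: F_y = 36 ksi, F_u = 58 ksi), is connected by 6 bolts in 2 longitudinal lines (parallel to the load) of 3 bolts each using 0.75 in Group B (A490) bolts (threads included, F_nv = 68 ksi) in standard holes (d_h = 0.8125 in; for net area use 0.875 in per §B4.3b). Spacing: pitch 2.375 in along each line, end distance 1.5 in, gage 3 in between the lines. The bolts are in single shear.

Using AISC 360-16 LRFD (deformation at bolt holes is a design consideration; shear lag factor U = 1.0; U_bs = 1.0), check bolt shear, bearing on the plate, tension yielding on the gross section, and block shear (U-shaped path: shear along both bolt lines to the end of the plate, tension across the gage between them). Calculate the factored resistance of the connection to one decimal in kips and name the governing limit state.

124.0 kips (gross-section yield governs)

Bolt shear: A_b = π(0.75)²/4 = 0.44179 in². φR_n = 0.75 × 68 × 0.44179 × 6 × 1 = 135.2 kips.
Bearing (0.625 in plate, F_u = 58 ksi): end bolts L_c = 1.5 − 0.8125/2 = 1.09375, R_n = min(1.2×1.09375×0.625×58, 2.4×0.75×0.625×58) = 47.578 kips/bolt; interior L_c = 2.375 − 0.8125 = 1.5625, R_n = 65.25 kips/bolt. φR_n = 0.75 × (2×47.578 + 4×65.25) = 267.1 kips.
Tension yield (gross): A_g = 6.125×0.625 = 3.8281 in². φR_n = 0.90 × 36 × 3.8281 = 124.0 kips.
Block shear: shear path 2×[1.5+2×2.375] = 2×6.25 in, A_gv = 7.8125, A_nv = 2×(6.25 − 2.5×0.875)×0.625 = 5.0781 in²; tension across gage: (3 − 1×0.875)×0.625 = 1.3281 in². R_n = min(0.6×58×5.0781, 0.6×36×7.8125) + 1.0×58×1.3281 = min(176.72, 168.75) + 77.03 = 245.78 kips. φR_n = 0.75 × 245.78 = 184.3 kips.
Governing: min(135.2, 267.1, 124.0, 184.3) = 124.0 kips → gross-section yield.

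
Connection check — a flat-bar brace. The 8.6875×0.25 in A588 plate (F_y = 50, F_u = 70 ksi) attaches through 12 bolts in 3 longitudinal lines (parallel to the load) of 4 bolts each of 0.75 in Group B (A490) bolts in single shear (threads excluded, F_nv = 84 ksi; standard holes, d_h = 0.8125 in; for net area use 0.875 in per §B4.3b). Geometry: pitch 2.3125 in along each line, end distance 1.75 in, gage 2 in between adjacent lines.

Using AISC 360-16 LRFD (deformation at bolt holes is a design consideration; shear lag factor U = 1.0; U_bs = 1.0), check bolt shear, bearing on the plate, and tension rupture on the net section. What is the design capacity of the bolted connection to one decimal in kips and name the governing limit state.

Bolt shear: A_b = π(0.75)²/4 = 0.44179 in². φR_n = 0.75 × 84 × 0.44179 × 12 × 1 = 334.0 kips.
Bearing (0.25 in plate, F_u = 70 ksi): end bolts L_c = 1.75 − 0.8125/2 = 1.34375, R_n = min(1.2×1.34375×0.25×70, 2.4×0.75×0.25×70) = 28.219 kips/bolt; interior L_c = 2.3125 − 0.8125 = 1.5, R_n = 31.5 kips/bolt. φR_n = 0.75 × (3×28.219 + 9×31.5) = 276.1 kips.
Tension rupture (net): A_n = (8.6875 − 3×0.875)×0.25 = 1.5156 in² (U = 1.0, A_e = A_n). φR_n = 0.75 × 70 × 1.5156 = 79.6 kips.
Governing: min(334.0, 276.1, 79.6) = 79.6 kips → net-section rupture.

79.6 kips (net-section rupture governs)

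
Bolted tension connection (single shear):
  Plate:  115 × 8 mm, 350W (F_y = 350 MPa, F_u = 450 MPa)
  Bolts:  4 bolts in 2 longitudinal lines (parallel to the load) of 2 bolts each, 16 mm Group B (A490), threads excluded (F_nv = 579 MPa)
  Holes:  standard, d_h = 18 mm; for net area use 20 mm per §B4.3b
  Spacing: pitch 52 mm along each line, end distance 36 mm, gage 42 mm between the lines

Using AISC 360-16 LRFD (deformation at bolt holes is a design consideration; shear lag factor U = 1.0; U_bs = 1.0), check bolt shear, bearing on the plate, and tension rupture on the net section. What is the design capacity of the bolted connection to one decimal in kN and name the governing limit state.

202.5 kN (net-section rupture governs)

Bolt shear: A_b = π(16)²/4 = 201.06 mm². φR_n = 0.75 × 579 × 201.06 × 4 × 1 = 349.2 kN.
Bearing (8 mm plate, F_u = 450 MPa): end bolts L_c = 36 − 18/2 = 27, R_n = min(1.2×27×8×450, 2.4×16×8×450) = 116.64 kN/bolt; interior L_c = 52 − 18 = 34, R_n = 138.24 kN/bolt. φR_n = 0.75 × (2×116.64 + 2×138.24) = 382.3 kN.
Tension rupture (net): A_n = (115 − 2×20)×8 = 600 mm² (U = 1.0, A_e = A_n). φR_n = 0.75 × 450 × 600 = 202.5 kN.
Governing: min(349.2, 382.3, 202.5) = 202.5 kN → net-section rupture.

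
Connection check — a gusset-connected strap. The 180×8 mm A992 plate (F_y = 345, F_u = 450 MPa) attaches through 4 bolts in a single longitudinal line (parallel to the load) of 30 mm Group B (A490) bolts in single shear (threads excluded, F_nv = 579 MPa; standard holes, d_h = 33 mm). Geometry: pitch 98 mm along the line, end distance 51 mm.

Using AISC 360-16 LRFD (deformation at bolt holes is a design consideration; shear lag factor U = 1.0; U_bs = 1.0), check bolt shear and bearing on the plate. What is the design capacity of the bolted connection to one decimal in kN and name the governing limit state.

695.0 kN (bearing governs)

Bolt shear: A_b = π(30)²/4 = 706.86 mm². φR_n = 0.75 × 579 × 706.86 × 4 × 1 = 1227.8 kN.
Bearing (8 mm plate, F_u = 450 MPa): end bolts L_c = 51 − 33/2 = 34.5, R_n = min(1.2×34.5×8×450, 2.4×30×8×450) = 149.04 kN/bolt; interior L_c = 98 − 33 = 65, R_n = 259.2 kN/bolt. φR_n = 0.75 × (1×149.04 + 3×259.2) = 695.0 kN.
Governing: min(1227.8, 695.0) = 695.0 kN → bearing.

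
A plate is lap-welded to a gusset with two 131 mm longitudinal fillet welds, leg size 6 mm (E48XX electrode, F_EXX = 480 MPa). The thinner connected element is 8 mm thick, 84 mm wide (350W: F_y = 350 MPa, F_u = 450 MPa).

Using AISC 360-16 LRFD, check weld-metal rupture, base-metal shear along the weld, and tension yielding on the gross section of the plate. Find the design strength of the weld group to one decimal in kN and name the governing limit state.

211.7 kN (gross-section yield governs)

Weld metal: throat = 0.707×6 = 4.242 mm, L = 2×131 = 262 mm. φR_n = 0.75 × 0.6 × 480 × 4.242 × 262 = 240.1 kN.
Base metal shear (8 mm plate): yield φR_n = 1.0×0.6×350×8×262 = 440.2 kN; rupture φR_n = 0.75×0.6×450×8×262 = 424.4 kN; take 424.4 kN (rupture).
Tension yield (gross): A_g = 84×8 = 672 mm². φR_n = 0.90 × 350 × 672 = 211.7 kN.
Governing: min(240.1, 424.4, 211.7) = 211.7 kN → gross-section yield.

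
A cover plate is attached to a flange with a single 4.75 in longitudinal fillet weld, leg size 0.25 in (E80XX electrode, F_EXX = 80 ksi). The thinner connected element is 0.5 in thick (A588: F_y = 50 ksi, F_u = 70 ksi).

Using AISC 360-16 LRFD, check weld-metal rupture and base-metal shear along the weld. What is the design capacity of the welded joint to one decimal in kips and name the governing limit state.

Weld metal: throat = 0.707×0.25 = 0.17675 in, L = 4.75 in. φR_n = 0.75 × 0.6 × 80 × 0.17675 × 4.75 = 30.2 kips.
Base metal shear (0.5 in plate): yield φR_n = 1.0×0.6×50×0.5×4.75 = 71.3 kips; rupture φR_n = 0.75×0.6×70×0.5×4.75 = 74.8 kips; take 71.3 kips (yield).
Governing: min(30.2, 71.3) = 30.2 kips → weld metal.

30.2 kips (weld metal governs)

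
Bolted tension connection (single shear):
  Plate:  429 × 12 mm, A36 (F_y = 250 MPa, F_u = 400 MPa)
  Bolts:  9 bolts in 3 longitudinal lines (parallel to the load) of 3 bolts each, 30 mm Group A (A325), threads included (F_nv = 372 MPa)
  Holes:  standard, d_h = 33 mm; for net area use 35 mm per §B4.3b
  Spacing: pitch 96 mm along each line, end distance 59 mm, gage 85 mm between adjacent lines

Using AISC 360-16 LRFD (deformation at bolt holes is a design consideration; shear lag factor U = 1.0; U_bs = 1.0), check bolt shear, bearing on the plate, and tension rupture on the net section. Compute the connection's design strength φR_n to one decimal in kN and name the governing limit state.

Bolt shear: A_b = π(30)²/4 = 706.86 mm². φR_n = 0.75 × 372 × 706.86 × 9 × 1 = 1774.9 kN.
Bearing (12 mm plate, F_u = 400 MPa): end bolts L_c = 59 − 33/2 = 42.5, R_n = min(1.2×42.5×12×400, 2.4×30×12×400) = 244.8 kN/bolt; interior L_c = 96 − 33 = 63, R_n = 345.6 kN/bolt. φR_n = 0.75 × (3×244.8 + 6×345.6) = 2106.0 kN.
Tension rupture (net): A_n = (429 − 3×35)×12 = 3888 mm² (U = 1.0, A_e = A_n). φR_n = 0.75 × 400 × 3888 = 1166.4 kN.
Governing: min(1774.9, 2106.0, 1166.4) = 1166.4 kN → net-section rupture.

1166.4 kN (net-section rupture governs)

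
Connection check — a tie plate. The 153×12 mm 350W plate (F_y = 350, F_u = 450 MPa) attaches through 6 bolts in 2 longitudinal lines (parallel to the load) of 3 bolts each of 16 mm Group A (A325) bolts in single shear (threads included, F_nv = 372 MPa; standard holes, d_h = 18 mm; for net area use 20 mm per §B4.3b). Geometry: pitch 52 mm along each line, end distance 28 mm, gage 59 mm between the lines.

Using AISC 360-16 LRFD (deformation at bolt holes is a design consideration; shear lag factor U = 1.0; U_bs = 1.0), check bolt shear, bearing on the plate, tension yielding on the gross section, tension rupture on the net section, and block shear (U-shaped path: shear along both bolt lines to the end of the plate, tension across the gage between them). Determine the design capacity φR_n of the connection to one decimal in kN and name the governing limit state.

Bolt shear: A_b = π(16)²/4 = 201.06 mm². φR_n = 0.75 × 372 × 201.06 × 6 × 1 = 336.6 kN.
Bearing (12 mm plate, F_u = 450 MPa): end bolts L_c = 28 − 18/2 = 19, R_n = min(1.2×19×12×450, 2.4×16×12×450) = 123.12 kN/bolt; interior L_c = 52 − 18 = 34, R_n = 207.36 kN/bolt. φR_n = 0.75 × (2×123.12 + 4×207.36) = 806.8 kN.
Tension yield (gross): A_g = 153×12 = 1836 mm². φR_n = 0.90 × 350 × 1836 = 578.3 kN.
Tension rupture (net): A_n = (153 − 2×20)×12 = 1356 mm² (U = 1.0, A_e = A_n). φR_n = 0.75 × 450 × 1356 = 457.7 kN.
Block shear: shear path 2×[28+2×52] = 2×132 mm, A_gv = 3168, A_nv = 2×(132 − 2.5×20)×12 = 1968 mm²; tension across gage: (59 − 1×20)×12 = 468 mm². R_n = min(0.6×450×1968, 0.6×350×3168) + 1.0×450×468 = min(531.36, 665.28) + 210.6 = 741.96 kN. φR_n = 0.75 × 741.96 = 556.5 kN.
Governing: min(336.6, 806.8, 578.3, 457.7, 556.5) = 336.6 kN → bolt shear.

336.6 kN (bolt shear governs)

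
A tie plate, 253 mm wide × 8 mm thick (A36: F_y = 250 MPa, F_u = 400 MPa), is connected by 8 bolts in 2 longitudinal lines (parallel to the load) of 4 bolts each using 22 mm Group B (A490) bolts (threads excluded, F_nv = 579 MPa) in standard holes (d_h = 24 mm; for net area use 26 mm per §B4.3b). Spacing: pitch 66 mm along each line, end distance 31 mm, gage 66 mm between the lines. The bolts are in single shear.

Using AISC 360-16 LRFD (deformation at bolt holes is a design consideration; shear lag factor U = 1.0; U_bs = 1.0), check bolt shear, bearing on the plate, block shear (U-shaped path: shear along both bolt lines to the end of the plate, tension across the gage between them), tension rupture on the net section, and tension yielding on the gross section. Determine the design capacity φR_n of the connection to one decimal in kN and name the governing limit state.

455.4 kN (gross-section yield governs)

Bolt shear: A_b = π(22)²/4 = 380.13 mm². φR_n = 0.75 × 579 × 380.13 × 8 × 1 = 1320.6 kN.
Bearing (8 mm plate, F_u = 400 MPa): end bolts L_c = 31 − 24/2 = 19, R_n = min(1.2×19×8×400, 2.4×22×8×400) = 72.96 kN/bolt; interior L_c = 66 − 24 = 42, R_n = 161.28 kN/bolt. φR_n = 0.75 × (2×72.96 + 6×161.28) = 835.2 kN.
Block shear: shear path 2×[31+3×66] = 2×229 mm, A_gv = 3664, A_nv = 2×(229 − 3.5×26)×8 = 2208 mm²; tension across gage: (66 − 1×26)×8 = 320 mm². R_n = min(0.6×400×2208, 0.6×250×3664) + 1.0×400×320 = min(529.92, 549.6) + 128 = 657.92 kN. φR_n = 0.75 × 657.92 = 493.4 kN.
Tension rupture (net): A_n = (253 − 2×26)×8 = 1608 mm² (U = 1.0, A_e = A_n). φR_n = 0.75 × 400 × 1608 = 482.4 kN.
Tension yield (gross): A_g = 253×8 = 2024 mm². φR_n = 0.90 × 250 × 2024 = 455.4 kN.
Governing: min(1320.6, 835.2, 493.4, 482.4, 455.4) = 455.4 kN → gross-section yield.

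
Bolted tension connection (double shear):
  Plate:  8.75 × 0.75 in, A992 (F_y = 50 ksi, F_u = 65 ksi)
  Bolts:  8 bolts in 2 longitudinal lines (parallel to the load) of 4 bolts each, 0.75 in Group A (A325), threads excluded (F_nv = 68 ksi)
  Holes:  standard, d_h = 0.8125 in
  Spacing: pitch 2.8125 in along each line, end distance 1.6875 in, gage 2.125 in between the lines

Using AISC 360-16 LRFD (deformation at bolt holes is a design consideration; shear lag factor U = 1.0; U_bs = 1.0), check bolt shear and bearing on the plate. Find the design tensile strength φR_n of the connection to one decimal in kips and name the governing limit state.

Bolt shear: A_b = π(0.75)²/4 = 0.44179 in². φR_n = 0.75 × 68 × 0.44179 × 8 × 2 = 360.5 kips.
Bearing (0.75 in plate, F_u = 65 ksi): end bolts L_c = 1.6875 − 0.8125/2 = 1.28125, R_n = min(1.2×1.28125×0.75×65, 2.4×0.75×0.75×65) = 74.953 kips/bolt; interior L_c = 2.8125 − 0.8125 = 2, R_n = 87.75 kips/bolt. φR_n = 0.75 × (2×74.953 + 6×87.75) = 507.3 kips.
Governing: min(360.5, 507.3) = 360.5 kips → bolt shear.

360.5 kips (bolt shear governs)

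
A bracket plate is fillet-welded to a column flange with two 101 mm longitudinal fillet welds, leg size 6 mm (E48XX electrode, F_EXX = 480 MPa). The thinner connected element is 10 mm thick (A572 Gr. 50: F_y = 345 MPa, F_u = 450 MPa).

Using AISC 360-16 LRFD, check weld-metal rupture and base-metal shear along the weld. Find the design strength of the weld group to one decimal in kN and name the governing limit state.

185.1 kN (weld metal governs)

Weld metal: throat = 0.707×6 = 4.242 mm, L = 2×101 = 202 mm. φR_n = 0.75 × 0.6 × 480 × 4.242 × 202 = 185.1 kN.
Base metal shear (10 mm plate): yield φR_n = 1.0×0.6×345×10×202 = 418.1 kN; rupture φR_n = 0.75×0.6×450×10×202 = 409.1 kN; take 409.1 kN (rupture).
Governing: min(185.1, 409.1) = 185.1 kN → weld metal.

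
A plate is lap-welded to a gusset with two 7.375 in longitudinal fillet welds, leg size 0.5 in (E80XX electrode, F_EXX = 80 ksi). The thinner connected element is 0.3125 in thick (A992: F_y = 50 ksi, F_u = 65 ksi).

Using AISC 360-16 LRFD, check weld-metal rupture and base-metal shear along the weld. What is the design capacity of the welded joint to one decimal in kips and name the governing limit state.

134.8 kips (base-metal shear governs)

Weld metal: throat = 0.707×0.5 = 0.3535 in, L = 2×7.375 = 14.75 in. φR_n = 0.75 × 0.6 × 80 × 0.3535 × 14.75 = 187.7 kips.
Base metal shear (0.3125 in plate): yield φR_n = 1.0×0.6×50×0.3125×14.75 = 138.3 kips; rupture φR_n = 0.75×0.6×65×0.3125×14.75 = 134.8 kips; take 134.8 kips (rupture).
Governing: min(187.7, 134.8) = 134.8 kips → base-metal shear.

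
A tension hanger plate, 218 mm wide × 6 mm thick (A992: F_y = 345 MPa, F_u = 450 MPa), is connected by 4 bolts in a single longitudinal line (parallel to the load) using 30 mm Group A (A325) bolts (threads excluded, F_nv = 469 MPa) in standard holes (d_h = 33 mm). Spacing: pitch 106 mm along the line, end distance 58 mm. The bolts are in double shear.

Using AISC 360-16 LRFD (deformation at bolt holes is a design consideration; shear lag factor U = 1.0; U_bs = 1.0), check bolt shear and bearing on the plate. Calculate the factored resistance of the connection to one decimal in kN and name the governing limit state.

538.2 kN (bearing governs)

Bolt shear: A_b = π(30)²/4 = 706.86 mm². φR_n = 0.75 × 469 × 706.86 × 4 × 2 = 1989.1 kN.
Bearing (6 mm plate, F_u = 450 MPa): end bolts L_c = 58 − 33/2 = 41.5, R_n = min(1.2×41.5×6×450, 2.4×30×6×450) = 134.46 kN/bolt; interior L_c = 106 − 33 = 73, R_n = 194.4 kN/bolt. φR_n = 0.75 × (1×134.46 + 3×194.4) = 538.2 kN.
Governing: min(1989.1, 538.2) = 538.2 kN → bearing.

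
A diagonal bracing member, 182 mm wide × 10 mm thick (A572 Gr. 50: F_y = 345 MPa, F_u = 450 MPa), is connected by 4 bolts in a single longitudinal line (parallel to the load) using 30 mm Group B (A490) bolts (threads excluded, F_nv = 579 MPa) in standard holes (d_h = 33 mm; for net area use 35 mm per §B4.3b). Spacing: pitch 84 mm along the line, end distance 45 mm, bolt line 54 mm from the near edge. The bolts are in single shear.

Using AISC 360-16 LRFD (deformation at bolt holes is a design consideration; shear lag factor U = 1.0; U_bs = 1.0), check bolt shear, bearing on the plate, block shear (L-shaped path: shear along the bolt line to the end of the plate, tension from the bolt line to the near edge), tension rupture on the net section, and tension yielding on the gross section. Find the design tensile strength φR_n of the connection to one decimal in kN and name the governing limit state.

476.6 kN (block shear governs)

Bolt shear: A_b = π(30)²/4 = 706.86 mm². φR_n = 0.75 × 579 × 706.86 × 4 × 1 = 1227.8 kN.
Bearing (10 mm plate, F_u = 450 MPa): end bolts L_c = 45 − 33/2 = 28.5, R_n = min(1.2×28.5×10×450, 2.4×30×10×450) = 153.9 kN/bolt; interior L_c = 84 − 33 = 51, R_n = 275.4 kN/bolt. φR_n = 0.75 × (1×153.9 + 3×275.4) = 735.1 kN.
Block shear: shear path 1×[45+3×84] = 1×297 mm, A_gv = 2970, A_nv = 1×(297 − 3.5×35)×10 = 1745 mm²; tension to near edge: (54 − 0.5×35)×10 = 365 mm². R_n = min(0.6×450×1745, 0.6×345×2970) + 1.0×450×365 = min(471.15, 614.79) + 164.25 = 635.4 kN. φR_n = 0.75 × 635.4 = 476.6 kN.
Tension rupture (net): A_n = (182 − 1×35)×10 = 1470 mm² (U = 1.0, A_e = A_n). φR_n = 0.75 × 450 × 1470 = 496.1 kN.
Tension yield (gross): A_g = 182×10 = 1820 mm². φR_n = 0.90 × 345 × 1820 = 565.1 kN.
Governing: min(1227.8, 735.1, 476.6, 496.1, 565.1) = 476.6 kN → block shear.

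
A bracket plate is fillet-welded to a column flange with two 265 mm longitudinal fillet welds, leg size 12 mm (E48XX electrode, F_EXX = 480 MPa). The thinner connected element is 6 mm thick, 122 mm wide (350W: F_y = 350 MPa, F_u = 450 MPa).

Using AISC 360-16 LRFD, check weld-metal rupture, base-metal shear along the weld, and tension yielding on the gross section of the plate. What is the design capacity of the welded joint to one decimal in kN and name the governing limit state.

Weld metal: throat = 0.707×12 = 8.484 mm, L = 2×265 = 530 mm. φR_n = 0.75 × 0.6 × 480 × 8.484 × 530 = 971.2 kN.
Base metal shear (6 mm plate): yield φR_n = 1.0×0.6×350×6×530 = 667.8 kN; rupture φR_n = 0.75×0.6×450×6×530 = 644.0 kN; take 644.0 kN (rupture).
Tension yield (gross): A_g = 122×6 = 732 mm². φR_n = 0.90 × 350 × 732 = 230.6 kN.
Governing: min(971.2, 644.0, 230.6) = 230.6 kN → gross-section yield.

230.6 kN (gross-section yield governs)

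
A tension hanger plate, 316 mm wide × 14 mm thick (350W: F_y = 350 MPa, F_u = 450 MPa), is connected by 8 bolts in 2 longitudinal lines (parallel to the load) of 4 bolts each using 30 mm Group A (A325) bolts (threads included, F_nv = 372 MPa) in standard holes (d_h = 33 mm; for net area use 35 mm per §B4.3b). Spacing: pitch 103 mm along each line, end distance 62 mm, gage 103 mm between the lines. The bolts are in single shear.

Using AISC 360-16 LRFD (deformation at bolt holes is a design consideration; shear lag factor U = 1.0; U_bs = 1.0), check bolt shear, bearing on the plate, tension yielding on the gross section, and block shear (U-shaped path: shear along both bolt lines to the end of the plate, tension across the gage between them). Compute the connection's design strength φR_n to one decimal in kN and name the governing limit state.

1393.6 kN (gross-section yield governs)

Bolt shear: A_b = π(30)²/4 = 706.86 mm². φR_n = 0.75 × 372 × 706.86 × 8 × 1 = 1577.7 kN.
Bearing (14 mm plate, F_u = 450 MPa): end bolts L_c = 62 − 33/2 = 45.5, R_n = min(1.2×45.5×14×450, 2.4×30×14×450) = 343.98 kN/bolt; interior L_c = 103 − 33 = 70, R_n = 453.6 kN/bolt. φR_n = 0.75 × (2×343.98 + 6×453.6) = 2557.2 kN.
Tension yield (gross): A_g = 316×14 = 4424 mm². φR_n = 0.90 × 350 × 4424 = 1393.6 kN.
Block shear: shear path 2×[62+3×103] = 2×371 mm, A_gv = 10388, A_nv = 2×(371 − 3.5×35)×14 = 6958 mm²; tension across gage: (103 − 1×35)×14 = 952 mm². R_n = min(0.6×450×6958, 0.6×350×10388) + 1.0×450×952 = min(1878.7, 2181.5) + 428.4 = 2307.1 kN. φR_n = 0.75 × 2307.1 = 1730.3 kN.
Governing: min(1577.7, 2557.2, 1393.6, 1730.3) = 1393.6 kN → gross-section yield.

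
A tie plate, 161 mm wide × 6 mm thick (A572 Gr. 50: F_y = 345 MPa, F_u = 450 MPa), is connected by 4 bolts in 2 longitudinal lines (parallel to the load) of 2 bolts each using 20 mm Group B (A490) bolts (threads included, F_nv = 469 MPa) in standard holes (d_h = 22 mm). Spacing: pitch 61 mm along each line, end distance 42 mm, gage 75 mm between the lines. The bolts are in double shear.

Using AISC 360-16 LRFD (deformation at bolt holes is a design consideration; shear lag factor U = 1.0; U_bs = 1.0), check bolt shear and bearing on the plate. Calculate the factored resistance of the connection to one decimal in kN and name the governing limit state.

Bolt shear: A_b = π(20)²/4 = 314.16 mm². φR_n = 0.75 × 469 × 314.16 × 4 × 2 = 884.0 kN.
Bearing (6 mm plate, F_u = 450 MPa): end bolts L_c = 42 − 22/2 = 31, R_n = min(1.2×31×6×450, 2.4×20×6×450) = 100.44 kN/bolt; interior L_c = 61 − 22 = 39, R_n = 126.36 kN/bolt. φR_n = 0.75 × (2×100.44 + 2×126.36) = 340.2 kN.
Governing: min(884.0, 340.2) = 340.2 kN → bearing.

340.2 kN (bearing governs)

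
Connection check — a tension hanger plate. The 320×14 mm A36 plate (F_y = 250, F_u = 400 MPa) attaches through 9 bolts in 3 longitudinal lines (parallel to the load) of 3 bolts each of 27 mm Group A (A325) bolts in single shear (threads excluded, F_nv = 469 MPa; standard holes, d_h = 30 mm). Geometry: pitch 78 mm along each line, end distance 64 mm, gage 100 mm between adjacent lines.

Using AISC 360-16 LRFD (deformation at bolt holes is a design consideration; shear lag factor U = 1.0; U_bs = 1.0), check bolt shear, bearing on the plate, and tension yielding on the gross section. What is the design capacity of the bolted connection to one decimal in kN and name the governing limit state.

1008.0 kN (gross-section yield governs)

Bolt shear: A_b = π(27)²/4 = 572.56 mm². φR_n = 0.75 × 469 × 572.56 × 9 × 1 = 1812.6 kN.
Bearing (14 mm plate, F_u = 400 MPa): end bolts L_c = 64 − 30/2 = 49, R_n = min(1.2×49×14×400, 2.4×27×14×400) = 329.28 kN/bolt; interior L_c = 78 − 30 = 48, R_n = 322.56 kN/bolt. φR_n = 0.75 × (3×329.28 + 6×322.56) = 2192.4 kN.
Tension yield (gross): A_g = 320×14 = 4480 mm². φR_n = 0.90 × 250 × 4480 = 1008.0 kN.
Governing: min(1812.6, 2192.4, 1008.0) = 1008.0 kN → gross-section yield.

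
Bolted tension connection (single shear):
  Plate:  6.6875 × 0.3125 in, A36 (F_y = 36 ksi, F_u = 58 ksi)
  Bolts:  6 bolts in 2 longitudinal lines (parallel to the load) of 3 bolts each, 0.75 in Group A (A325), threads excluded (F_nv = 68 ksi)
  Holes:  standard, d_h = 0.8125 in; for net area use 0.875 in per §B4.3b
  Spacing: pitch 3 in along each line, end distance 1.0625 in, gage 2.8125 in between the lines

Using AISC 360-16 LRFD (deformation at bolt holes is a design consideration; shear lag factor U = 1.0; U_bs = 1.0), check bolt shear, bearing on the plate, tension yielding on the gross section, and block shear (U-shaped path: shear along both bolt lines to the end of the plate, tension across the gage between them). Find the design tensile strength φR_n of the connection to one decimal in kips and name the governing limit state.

67.7 kips (gross-section yield governs)

Bolt shear: A_b = π(0.75)²/4 = 0.44179 in². φR_n = 0.75 × 68 × 0.44179 × 6 × 1 = 135.2 kips.
Bearing (0.3125 in plate, F_u = 58 ksi): end bolts L_c = 1.0625 − 0.8125/2 = 0.65625, R_n = min(1.2×0.65625×0.3125×58, 2.4×0.75×0.3125×58) = 14.273 kips/bolt; interior L_c = 3 − 0.8125 = 2.1875, R_n = 32.625 kips/bolt. φR_n = 0.75 × (2×14.273 + 4×32.625) = 119.3 kips.
Tension yield (gross): A_g = 6.6875×0.3125 = 2.0898 in². φR_n = 0.90 × 36 × 2.0898 = 67.7 kips.
Block shear: shear path 2×[1.0625+2×3] = 2×7.0625 in, A_gv = 4.4141, A_nv = 2×(7.0625 − 2.5×0.875)×0.3125 = 3.0469 in²; tension across gage: (2.8125 − 1×0.875)×0.3125 = 0.60547 in². R_n = min(0.6×58×3.0469, 0.6×36×4.4141) + 1.0×58×0.60547 = min(106.03, 95.345) + 35.117 = 130.46 kips. φR_n = 0.75 × 130.46 = 97.8 kips.
Governing: min(135.2, 119.3, 67.7, 97.8) = 67.7 kips → gross-section yield.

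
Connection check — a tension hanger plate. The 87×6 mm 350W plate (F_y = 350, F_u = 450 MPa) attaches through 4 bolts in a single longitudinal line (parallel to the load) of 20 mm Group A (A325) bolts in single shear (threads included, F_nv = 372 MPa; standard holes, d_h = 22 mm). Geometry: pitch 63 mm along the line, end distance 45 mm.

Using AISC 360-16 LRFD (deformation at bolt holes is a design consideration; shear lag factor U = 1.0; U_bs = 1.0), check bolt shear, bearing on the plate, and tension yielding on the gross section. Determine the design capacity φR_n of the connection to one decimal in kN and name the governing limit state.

164.4 kN (gross-section yield governs)

Bolt shear: A_b = π(20)²/4 = 314.16 mm². φR_n = 0.75 × 372 × 314.16 × 4 × 1 = 350.6 kN.
Bearing (6 mm plate, F_u = 450 MPa): end bolts L_c = 45 − 22/2 = 34, R_n = min(1.2×34×6×450, 2.4×20×6×450) = 110.16 kN/bolt; interior L_c = 63 − 22 = 41, R_n = 129.6 kN/bolt. φR_n = 0.75 × (1×110.16 + 3×129.6) = 374.2 kN.
Tension yield (gross): A_g = 87×6 = 522 mm². φR_n = 0.90 × 350 × 522 = 164.4 kN.
Governing: min(350.6, 374.2, 164.4) = 164.4 kN → gross-section yield.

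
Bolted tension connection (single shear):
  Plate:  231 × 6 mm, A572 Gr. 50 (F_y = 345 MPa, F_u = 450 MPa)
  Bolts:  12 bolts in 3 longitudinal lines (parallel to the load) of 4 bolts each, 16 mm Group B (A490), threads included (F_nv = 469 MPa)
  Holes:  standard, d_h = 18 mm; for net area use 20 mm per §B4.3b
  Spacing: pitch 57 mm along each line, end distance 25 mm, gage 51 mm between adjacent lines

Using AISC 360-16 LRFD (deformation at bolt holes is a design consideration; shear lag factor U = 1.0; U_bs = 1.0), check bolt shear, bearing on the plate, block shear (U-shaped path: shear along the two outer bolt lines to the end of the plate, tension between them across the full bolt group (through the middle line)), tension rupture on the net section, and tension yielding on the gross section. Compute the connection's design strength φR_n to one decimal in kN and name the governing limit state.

346.3 kN (net-section rupture governs)

Bolt shear: A_b = π(16)²/4 = 201.06 mm². φR_n = 0.75 × 469 × 201.06 × 12 × 1 = 848.7 kN.
Bearing (6 mm plate, F_u = 450 MPa): end bolts L_c = 25 − 18/2 = 16, R_n = min(1.2×16×6×450, 2.4×16×6×450) = 51.84 kN/bolt; interior L_c = 57 − 18 = 39, R_n = 103.68 kN/bolt. φR_n = 0.75 × (3×51.84 + 9×103.68) = 816.5 kN.
Block shear: shear path 2×[25+3×57] = 2×196 mm, A_gv = 2352, A_nv = 2×(196 − 3.5×20)×6 = 1512 mm²; tension across gage: (102 − 2×20)×6 = 372 mm². R_n = min(0.6×450×1512, 0.6×345×2352) + 1.0×450×372 = min(408.24, 486.86) + 167.4 = 575.64 kN. φR_n = 0.75 × 575.64 = 431.7 kN.
Tension rupture (net): A_n = (231 − 3×20)×6 = 1026 mm² (U = 1.0, A_e = A_n). φR_n = 0.75 × 450 × 1026 = 346.3 kN.
Tension yield (gross): A_g = 231×6 = 1386 mm². φR_n = 0.90 × 345 × 1386 = 430.4 kN.
Governing: min(848.7, 816.5, 431.7, 346.3, 430.4) = 346.3 kN → net-section rupture.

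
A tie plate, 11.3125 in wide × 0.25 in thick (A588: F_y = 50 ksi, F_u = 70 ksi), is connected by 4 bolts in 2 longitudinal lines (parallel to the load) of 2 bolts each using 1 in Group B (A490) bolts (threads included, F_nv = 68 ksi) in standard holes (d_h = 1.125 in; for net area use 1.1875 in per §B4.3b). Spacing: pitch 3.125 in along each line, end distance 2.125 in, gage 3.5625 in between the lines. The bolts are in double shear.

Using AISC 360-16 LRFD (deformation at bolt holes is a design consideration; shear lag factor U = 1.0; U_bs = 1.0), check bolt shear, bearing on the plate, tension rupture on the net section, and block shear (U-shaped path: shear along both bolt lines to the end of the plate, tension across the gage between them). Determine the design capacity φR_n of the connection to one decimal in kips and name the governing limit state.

85.8 kips (block shear governs)

Bolt shear: A_b = π(1)²/4 = 0.7854 in². φR_n = 0.75 × 68 × 0.7854 × 4 × 2 = 320.4 kips.
Bearing (0.25 in plate, F_u = 70 ksi): end bolts L_c = 2.125 − 1.125/2 = 1.5625, R_n = min(1.2×1.5625×0.25×70, 2.4×1×0.25×70) = 32.813 kips/bolt; interior L_c = 3.125 − 1.125 = 2, R_n = 42 kips/bolt. φR_n = 0.75 × (2×32.813 + 2×42) = 112.2 kips.
Tension rupture (net): A_n = (11.3125 − 2×1.1875)×0.25 = 2.2344 in² (U = 1.0, A_e = A_n). φR_n = 0.75 × 70 × 2.2344 = 117.3 kips.
Block shear: shear path 2×[2.125+1×3.125] = 2×5.25 in, A_gv = 2.625, A_nv = 2×(5.25 − 1.5×1.1875)×0.25 = 1.7344 in²; tension across gage: (3.5625 − 1×1.1875)×0.25 = 0.59375 in². R_n = min(0.6×70×1.7344, 0.6×50×2.625) + 1.0×70×0.59375 = min(72.845, 78.75) + 41.563 = 114.41 kips. φR_n = 0.75 × 114.41 = 85.8 kips.
Governing: min(320.4, 112.2, 117.3, 85.8) = 85.8 kips → block shear.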